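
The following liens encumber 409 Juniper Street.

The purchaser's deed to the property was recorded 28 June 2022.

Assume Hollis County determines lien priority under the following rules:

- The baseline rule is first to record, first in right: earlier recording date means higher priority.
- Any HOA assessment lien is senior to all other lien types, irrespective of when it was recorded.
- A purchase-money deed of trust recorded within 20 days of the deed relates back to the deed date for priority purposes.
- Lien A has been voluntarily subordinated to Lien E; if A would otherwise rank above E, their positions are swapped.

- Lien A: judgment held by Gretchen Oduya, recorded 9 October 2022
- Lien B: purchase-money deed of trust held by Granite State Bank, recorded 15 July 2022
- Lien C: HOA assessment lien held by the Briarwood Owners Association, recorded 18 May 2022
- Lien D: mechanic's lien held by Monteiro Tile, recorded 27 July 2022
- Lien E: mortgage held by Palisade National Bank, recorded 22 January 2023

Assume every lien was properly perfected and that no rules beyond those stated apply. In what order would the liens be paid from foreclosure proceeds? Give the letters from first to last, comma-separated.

C, B, D, E, A

Effective dates: B's effective date is the deed date, 28 June 2022.
As an HOA assessment lien, C is senior to every other lien.
Ordering the rest by effective date: B (28 June 2022), D (27 July 2022), A (9 October 2022), E (22 January 2023).
A is senior to E before the subordination, so the two trade places.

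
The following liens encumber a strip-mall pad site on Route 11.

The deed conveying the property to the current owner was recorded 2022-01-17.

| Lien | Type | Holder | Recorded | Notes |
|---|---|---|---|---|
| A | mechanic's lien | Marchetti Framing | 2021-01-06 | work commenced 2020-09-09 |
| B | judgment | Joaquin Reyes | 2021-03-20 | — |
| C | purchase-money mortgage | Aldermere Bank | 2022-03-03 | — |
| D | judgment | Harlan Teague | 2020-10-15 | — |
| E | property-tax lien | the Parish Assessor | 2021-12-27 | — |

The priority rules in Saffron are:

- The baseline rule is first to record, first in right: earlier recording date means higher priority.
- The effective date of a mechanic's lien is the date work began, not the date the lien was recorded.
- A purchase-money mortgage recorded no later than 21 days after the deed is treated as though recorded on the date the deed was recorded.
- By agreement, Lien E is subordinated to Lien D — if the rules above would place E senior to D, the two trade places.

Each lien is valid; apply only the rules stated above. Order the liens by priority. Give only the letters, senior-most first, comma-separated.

Effective dates: A's effective date is 2020-09-09, when work began; C was recorded 45 days after the deed — beyond 21 days — so no relation-back applies.
Sorted by effective date: A (2020-09-09), D (2020-10-15), B (2021-03-20), E (2021-12-27), C (2022-03-03).
E is already junior to D, so the subordination agreement changes nothing.

A, D, B, E, C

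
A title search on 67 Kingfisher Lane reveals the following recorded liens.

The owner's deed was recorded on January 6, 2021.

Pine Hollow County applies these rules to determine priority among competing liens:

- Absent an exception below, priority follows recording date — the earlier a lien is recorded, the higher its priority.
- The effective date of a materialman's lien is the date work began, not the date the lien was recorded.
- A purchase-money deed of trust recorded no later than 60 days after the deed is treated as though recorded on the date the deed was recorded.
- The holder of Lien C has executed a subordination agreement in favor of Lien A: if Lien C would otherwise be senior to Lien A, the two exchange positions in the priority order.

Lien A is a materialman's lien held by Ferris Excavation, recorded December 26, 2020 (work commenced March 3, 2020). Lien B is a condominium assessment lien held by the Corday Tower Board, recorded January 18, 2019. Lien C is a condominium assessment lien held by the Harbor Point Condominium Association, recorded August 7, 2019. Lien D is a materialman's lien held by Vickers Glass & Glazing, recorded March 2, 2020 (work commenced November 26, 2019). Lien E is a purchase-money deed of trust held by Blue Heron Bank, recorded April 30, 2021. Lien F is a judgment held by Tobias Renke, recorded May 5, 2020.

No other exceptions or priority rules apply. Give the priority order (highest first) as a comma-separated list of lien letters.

B, A, D, C, F, E

First, effective dates: A's effective date is March 3, 2020, when work began; D relates back to November 26, 2019 (work commenced); E was recorded 114 days after the deed — beyond 60 days — so no relation-back applies.
Ordering by effective date: B (January 18, 2019), C (August 7, 2019), D (November 26, 2019), A (March 3, 2020), F (May 5, 2020), E (April 30, 2021).
C would otherwise be senior to A, so under the subordination agreement C and A exchange positions.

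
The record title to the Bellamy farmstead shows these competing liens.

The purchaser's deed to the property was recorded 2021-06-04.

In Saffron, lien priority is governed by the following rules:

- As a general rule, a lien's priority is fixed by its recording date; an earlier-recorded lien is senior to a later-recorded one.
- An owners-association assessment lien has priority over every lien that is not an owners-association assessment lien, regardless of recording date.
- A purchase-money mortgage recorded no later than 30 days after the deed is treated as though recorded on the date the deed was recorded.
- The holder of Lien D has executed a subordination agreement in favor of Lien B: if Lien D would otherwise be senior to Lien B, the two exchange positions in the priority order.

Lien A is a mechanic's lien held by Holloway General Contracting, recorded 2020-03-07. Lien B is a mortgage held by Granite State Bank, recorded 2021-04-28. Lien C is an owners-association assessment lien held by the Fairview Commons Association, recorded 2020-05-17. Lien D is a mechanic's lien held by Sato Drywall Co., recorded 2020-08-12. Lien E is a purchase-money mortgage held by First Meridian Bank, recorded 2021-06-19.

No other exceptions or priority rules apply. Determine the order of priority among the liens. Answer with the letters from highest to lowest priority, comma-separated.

First, effective dates: E relates back to the deed date 2021-06-04.
C is an owners-association assessment lien, so it outranks all other liens regardless of date.
Among the remaining liens, by effective date: A (2020-03-07), D (2020-08-12), B (2021-04-28), E (2021-06-04).
D is senior to B before the subordination, so the two trade places.

C, A, B, D, E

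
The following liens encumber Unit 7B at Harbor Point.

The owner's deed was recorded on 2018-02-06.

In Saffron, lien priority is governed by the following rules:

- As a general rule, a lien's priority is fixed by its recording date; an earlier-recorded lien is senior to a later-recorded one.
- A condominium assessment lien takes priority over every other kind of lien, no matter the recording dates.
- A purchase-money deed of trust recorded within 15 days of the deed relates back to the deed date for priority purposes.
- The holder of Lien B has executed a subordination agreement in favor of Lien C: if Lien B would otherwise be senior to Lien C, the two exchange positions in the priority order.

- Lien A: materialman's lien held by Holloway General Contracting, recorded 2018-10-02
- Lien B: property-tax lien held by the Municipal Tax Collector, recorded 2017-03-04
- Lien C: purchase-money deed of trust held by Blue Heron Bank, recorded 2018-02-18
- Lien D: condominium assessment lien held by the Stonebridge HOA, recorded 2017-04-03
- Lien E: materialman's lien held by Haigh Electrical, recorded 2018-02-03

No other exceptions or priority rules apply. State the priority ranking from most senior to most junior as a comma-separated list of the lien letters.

D, C, E, B, A

Effective dates after the stated exceptions: C relates back to the deed date 2018-02-06.
D, as a condominium assessment lien, has superpriority and ranks first.
Ordering the rest by effective date: B (2017-03-04), E (2018-02-03), C (2018-02-06), A (2018-10-02).
B would otherwise be senior to C, so under the subordination agreement B and C exchange positions.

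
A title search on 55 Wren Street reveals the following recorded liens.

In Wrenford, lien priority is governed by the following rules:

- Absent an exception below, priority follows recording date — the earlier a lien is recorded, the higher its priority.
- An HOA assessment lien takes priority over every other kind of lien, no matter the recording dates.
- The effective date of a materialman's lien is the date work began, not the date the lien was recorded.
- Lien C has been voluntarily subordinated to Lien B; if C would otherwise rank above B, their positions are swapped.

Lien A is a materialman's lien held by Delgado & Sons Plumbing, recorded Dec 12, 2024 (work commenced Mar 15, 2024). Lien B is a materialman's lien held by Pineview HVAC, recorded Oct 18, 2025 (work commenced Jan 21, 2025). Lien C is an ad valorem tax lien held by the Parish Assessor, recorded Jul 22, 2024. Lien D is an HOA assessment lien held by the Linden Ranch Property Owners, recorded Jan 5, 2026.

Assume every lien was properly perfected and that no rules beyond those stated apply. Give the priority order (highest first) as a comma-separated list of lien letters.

Effective dates after the stated exceptions: A's effective date is Mar 15, 2024, when work began; B's effective date is Jan 21, 2025, when work began.
As an HOA assessment lien, D is senior to every other lien.
Ordering the rest by effective date: A (Mar 15, 2024), C (Jul 22, 2024), B (Jan 21, 2025).
C would otherwise be senior to B, so under the subordination agreement C and B exchange positions.

D, A, B, C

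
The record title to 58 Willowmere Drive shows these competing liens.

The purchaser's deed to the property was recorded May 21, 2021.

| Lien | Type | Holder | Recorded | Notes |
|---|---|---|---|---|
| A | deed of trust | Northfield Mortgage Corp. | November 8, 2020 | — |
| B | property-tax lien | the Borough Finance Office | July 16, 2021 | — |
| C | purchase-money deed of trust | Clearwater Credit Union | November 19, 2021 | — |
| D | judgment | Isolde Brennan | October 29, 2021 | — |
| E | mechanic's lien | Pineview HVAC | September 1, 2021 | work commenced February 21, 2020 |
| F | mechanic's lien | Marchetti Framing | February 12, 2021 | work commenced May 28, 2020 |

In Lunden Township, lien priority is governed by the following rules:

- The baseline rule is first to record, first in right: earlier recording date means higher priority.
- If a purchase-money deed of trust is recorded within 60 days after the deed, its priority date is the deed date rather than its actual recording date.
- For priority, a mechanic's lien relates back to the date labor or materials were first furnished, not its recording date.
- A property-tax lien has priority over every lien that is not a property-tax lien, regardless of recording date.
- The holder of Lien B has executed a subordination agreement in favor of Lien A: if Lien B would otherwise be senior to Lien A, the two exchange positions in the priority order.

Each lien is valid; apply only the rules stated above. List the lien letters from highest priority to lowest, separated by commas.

First, effective dates: C was recorded 182 days after the deed, outside the 60-day window, so it keeps its recording date; E's effective date is February 21, 2020, when work began; F relates back to May 28, 2020 (work commenced).
B, as a property-tax lien, has superpriority and ranks first.
Remaining liens by effective date: E (February 21, 2020), F (May 28, 2020), A (November 8, 2020), D (October 29, 2021), C (November 19, 2021).
The subordination applies — B was senior to A — so B and A swap.

A, E, F, B, D, C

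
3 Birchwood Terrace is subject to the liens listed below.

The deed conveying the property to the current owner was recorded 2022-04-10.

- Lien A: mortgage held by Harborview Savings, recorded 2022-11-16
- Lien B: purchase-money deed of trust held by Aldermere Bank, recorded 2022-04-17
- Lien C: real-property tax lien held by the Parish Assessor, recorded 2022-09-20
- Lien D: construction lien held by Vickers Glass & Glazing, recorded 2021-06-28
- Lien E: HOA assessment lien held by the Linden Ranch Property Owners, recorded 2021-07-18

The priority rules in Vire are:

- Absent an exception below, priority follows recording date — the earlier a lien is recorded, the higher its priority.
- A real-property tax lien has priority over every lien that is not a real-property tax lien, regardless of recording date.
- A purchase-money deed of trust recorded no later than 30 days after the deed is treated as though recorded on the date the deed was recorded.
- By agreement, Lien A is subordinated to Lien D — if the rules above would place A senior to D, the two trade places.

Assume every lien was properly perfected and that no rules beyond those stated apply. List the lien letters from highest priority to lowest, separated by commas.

C, D, E, B, A

Effective dates after the stated exceptions: B's effective date is the deed date, 2022-04-10.
C is a real-property tax lien and takes priority over every other lien.
Ordering the rest by effective date: D (2021-06-28), E (2021-07-18), B (2022-04-10), A (2022-11-16).
A is already junior to D, so the subordination agreement changes nothing.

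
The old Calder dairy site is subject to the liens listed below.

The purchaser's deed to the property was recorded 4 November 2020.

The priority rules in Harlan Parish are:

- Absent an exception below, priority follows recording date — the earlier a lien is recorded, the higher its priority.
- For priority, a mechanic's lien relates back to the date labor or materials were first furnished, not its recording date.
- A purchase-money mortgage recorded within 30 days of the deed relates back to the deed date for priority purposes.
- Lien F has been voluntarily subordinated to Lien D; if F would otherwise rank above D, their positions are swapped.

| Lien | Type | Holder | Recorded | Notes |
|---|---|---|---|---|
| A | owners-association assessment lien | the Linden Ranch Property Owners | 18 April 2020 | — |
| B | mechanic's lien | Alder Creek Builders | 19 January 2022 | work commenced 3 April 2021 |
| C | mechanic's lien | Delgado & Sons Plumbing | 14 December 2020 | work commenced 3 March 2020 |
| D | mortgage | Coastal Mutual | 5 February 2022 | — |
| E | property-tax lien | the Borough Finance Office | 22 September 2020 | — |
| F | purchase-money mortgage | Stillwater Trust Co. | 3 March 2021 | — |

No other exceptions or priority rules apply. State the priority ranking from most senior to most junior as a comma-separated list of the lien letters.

C, A, E, D, B, F

Effective dates after the stated exceptions: B's effective date is 3 April 2021, when work began; C relates back to 3 March 2020 (work commenced); F was recorded 119 days after the deed, outside the 30-day window, so it keeps its recording date.
By effective date: C (3 March 2020), A (18 April 2020), E (22 September 2020), F (3 March 2021), B (3 April 2021), D (5 February 2022).
F is senior to D before the subordination, so the two trade places.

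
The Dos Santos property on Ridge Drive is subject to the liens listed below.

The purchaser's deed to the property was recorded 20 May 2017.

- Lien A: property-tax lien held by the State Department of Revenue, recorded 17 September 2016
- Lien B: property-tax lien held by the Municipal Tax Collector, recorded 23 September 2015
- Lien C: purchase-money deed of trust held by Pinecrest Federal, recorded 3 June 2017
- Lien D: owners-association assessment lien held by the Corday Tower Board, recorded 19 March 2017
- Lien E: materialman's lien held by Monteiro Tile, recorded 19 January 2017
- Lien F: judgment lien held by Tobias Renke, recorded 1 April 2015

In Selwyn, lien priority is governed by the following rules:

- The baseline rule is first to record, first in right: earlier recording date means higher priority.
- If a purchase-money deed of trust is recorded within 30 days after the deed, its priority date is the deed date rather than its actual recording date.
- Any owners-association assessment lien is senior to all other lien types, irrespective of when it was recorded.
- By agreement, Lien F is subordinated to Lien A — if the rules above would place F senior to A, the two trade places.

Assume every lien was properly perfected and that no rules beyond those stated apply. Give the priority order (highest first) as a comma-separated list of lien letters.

D, A, B, F, E, C

Adjusting effective dates: C was recorded within the 30-day window, so its effective date is the deed date 20 May 2017.
D is an owners-association assessment lien and takes priority over every other lien.
The other liens, earliest effective date first: F (1 April 2015), B (23 September 2015), A (17 September 2016), E (19 January 2017), C (20 May 2017).
F would otherwise be senior to A, so under the subordination agreement F and A exchange positions.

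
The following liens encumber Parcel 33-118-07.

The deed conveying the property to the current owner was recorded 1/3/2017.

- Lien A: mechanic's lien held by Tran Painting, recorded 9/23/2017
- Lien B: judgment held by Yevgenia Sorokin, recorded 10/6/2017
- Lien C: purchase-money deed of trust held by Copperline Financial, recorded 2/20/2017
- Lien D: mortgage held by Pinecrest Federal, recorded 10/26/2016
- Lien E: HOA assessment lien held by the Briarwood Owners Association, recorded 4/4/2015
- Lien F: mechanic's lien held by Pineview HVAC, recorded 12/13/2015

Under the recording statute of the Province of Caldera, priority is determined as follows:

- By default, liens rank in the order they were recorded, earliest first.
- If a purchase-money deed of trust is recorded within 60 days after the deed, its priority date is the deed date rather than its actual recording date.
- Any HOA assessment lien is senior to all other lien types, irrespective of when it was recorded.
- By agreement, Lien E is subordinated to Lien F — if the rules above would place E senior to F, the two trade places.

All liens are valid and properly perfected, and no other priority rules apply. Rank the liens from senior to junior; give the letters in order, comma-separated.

First, effective dates: C was recorded within the 60-day window, so its effective date is the deed date 1/3/2017.
E, as an HOA assessment lien, has superpriority and ranks first.
Among the remaining liens, by effective date: F (12/13/2015), D (10/26/2016), C (1/3/2017), A (9/23/2017), B (10/6/2017).
Because E would otherwise rank above F, the subordination swaps them.

F, E, D, C, A, B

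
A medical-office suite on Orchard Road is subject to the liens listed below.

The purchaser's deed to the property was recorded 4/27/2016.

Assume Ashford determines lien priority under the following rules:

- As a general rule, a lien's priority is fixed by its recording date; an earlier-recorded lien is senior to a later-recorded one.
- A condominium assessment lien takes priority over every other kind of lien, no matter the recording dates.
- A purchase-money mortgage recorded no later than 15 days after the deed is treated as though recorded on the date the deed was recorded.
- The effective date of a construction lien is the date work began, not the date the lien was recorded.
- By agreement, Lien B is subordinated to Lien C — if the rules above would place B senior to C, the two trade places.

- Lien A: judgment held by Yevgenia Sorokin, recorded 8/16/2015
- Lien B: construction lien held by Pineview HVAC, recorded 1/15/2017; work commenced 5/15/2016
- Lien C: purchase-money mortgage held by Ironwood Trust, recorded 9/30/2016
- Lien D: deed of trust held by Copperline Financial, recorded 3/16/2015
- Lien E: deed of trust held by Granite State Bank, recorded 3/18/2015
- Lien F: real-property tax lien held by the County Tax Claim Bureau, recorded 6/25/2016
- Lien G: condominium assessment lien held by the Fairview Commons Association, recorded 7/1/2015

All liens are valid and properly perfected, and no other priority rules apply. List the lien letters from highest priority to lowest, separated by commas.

First, effective dates: B relates back to 5/15/2016 (work commenced); C missed the 15-day window (156 days after the deed), so its recording date stands.
G is a condominium assessment lien, so it outranks all other liens regardless of date.
The other liens, earliest effective date first: D (3/16/2015), E (3/18/2015), A (8/16/2015), B (5/15/2016), F (6/25/2016), C (9/30/2016).
B would otherwise be senior to C, so under the subordination agreement B and C exchange positions.

G, D, E, A, C, F, B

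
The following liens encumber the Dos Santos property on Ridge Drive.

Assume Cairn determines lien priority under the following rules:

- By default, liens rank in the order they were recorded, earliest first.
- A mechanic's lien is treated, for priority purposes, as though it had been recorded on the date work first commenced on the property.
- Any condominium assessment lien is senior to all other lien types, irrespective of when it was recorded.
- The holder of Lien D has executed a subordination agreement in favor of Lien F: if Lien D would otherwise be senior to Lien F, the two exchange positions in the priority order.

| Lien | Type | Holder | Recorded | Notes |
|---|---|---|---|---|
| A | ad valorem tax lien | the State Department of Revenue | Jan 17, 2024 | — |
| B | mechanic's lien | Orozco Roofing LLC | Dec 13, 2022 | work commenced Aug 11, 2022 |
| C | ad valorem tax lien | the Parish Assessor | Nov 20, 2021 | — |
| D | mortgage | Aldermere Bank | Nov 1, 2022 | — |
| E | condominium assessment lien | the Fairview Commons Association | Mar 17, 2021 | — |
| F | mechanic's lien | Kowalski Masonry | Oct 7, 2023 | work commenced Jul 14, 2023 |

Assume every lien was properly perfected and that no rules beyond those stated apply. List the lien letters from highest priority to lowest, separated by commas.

E, C, B, F, D, A

Adjusting effective dates: B's effective date is Aug 11, 2022, when work began; F relates back to Jul 14, 2023 (work commenced).
E, as a condominium assessment lien, has superpriority and ranks first.
Among the remaining liens, by effective date: C (Nov 20, 2021), B (Aug 11, 2022), D (Nov 1, 2022), F (Jul 14, 2023), A (Jan 17, 2024).
D would otherwise be senior to F, so under the subordination agreement D and F exchange positions.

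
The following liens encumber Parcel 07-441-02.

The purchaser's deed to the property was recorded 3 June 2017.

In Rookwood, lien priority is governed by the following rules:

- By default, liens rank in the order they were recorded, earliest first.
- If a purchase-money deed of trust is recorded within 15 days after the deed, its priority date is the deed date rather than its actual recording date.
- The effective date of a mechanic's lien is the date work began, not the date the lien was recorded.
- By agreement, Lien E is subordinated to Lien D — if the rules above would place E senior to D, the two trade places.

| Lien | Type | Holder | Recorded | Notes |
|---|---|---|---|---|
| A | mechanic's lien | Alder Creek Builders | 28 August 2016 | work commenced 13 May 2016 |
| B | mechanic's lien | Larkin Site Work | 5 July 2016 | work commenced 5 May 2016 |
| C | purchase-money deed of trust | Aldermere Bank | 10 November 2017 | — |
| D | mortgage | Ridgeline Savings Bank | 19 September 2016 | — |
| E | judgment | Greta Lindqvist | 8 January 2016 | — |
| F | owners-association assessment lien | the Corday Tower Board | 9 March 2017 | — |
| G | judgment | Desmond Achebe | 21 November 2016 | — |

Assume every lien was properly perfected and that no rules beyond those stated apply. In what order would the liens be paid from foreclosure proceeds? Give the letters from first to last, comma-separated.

D, B, A, E, G, F, C

Adjusting effective dates: A's effective date is 13 May 2016, when work began; B is treated as recorded 5 May 2016, the work-commencement date; C was recorded 160 days after the deed — beyond 15 days — so no relation-back applies.
Ordering by effective date: E (8 January 2016), B (5 May 2016), A (13 May 2016), D (19 September 2016), G (21 November 2016), F (9 March 2017), C (10 November 2017).
E would otherwise be senior to D, so under the subordination agreement E and D exchange positions.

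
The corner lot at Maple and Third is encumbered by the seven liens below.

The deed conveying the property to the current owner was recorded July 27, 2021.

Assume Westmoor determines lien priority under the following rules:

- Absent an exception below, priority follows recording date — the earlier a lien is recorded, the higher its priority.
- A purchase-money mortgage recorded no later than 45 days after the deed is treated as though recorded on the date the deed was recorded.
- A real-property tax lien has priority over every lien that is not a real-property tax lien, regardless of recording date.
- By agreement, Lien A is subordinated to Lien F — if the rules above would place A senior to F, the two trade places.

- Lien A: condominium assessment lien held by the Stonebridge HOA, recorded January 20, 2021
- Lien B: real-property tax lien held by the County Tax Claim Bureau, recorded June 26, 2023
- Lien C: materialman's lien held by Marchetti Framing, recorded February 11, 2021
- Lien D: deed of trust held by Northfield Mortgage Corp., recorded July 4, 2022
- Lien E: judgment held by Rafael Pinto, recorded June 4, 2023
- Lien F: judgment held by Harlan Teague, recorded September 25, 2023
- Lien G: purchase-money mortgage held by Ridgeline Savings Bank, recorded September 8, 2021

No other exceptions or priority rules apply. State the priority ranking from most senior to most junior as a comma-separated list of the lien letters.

Effective dates after the stated exceptions: G relates back to the deed date July 27, 2021.
As a real-property tax lien, B is senior to every other lien.
Among the remaining liens, by effective date: A (January 20, 2021), C (February 11, 2021), G (July 27, 2021), D (July 4, 2022), E (June 4, 2023), F (September 25, 2023).
A is senior to F before the subordination, so the two trade places.

B, F, C, G, D, E, A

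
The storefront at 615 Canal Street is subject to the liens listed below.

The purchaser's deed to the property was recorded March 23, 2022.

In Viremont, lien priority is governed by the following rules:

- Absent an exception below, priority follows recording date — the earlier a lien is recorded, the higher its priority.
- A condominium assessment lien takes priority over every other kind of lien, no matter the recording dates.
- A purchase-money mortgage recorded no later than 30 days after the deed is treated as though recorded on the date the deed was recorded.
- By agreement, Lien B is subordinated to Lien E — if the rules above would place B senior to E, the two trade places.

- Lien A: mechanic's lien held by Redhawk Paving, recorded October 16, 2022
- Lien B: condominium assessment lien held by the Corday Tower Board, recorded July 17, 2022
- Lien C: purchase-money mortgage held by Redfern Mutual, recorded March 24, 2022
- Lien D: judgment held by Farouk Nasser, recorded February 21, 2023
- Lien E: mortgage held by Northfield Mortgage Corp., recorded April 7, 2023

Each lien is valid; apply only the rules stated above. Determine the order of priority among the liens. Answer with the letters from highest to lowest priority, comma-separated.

E, C, A, D, B

Effective dates after the stated exceptions: C's effective date is the deed date, March 23, 2022.
B is a condominium assessment lien and takes priority over every other lien.
Remaining liens by effective date: C (March 23, 2022), A (October 16, 2022), D (February 21, 2023), E (April 7, 2023).
B would otherwise be senior to E, so under the subordination agreement B and E exchange positions.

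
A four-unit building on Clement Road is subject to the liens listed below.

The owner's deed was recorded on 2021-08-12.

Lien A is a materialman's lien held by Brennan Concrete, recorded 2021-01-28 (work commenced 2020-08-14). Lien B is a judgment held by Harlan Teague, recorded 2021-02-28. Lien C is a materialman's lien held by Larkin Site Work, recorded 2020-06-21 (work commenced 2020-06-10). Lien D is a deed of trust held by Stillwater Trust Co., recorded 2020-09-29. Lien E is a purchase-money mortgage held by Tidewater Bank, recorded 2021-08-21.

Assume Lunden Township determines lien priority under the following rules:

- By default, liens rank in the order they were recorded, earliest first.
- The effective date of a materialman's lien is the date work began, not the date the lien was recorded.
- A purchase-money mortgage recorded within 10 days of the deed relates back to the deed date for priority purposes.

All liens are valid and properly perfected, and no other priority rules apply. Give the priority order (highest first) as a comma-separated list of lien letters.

First, effective dates: A relates back to 2020-08-14 (work commenced); C relates back to 2020-06-10 (work commenced); E's effective date is the deed date, 2021-08-12.
Sorted by effective date: C (2020-06-10), A (2020-08-14), D (2020-09-29), B (2021-02-28), E (2021-08-12).

C, A, D, B, E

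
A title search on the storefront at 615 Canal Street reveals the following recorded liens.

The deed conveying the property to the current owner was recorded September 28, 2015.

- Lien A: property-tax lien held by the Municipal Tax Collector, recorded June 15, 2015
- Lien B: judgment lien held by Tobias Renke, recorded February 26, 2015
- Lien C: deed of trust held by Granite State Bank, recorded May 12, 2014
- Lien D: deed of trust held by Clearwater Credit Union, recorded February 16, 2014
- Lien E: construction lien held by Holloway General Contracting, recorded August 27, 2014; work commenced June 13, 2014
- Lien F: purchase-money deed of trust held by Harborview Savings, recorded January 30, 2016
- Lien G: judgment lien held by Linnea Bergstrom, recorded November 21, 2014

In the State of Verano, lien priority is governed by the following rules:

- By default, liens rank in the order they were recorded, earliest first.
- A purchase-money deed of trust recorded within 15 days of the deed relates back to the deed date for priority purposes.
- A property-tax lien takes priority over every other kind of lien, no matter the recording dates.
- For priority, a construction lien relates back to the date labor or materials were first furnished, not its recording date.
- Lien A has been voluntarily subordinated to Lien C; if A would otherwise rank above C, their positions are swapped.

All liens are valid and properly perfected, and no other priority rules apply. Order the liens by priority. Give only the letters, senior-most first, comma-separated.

C, D, A, E, G, B, F

Adjusting effective dates: E is treated as recorded June 13, 2014, the work-commencement date; F was recorded 124 days after the deed, outside the 15-day window, so it keeps its recording date.
A, as a property-tax lien, has superpriority and ranks first.
The other liens, earliest effective date first: D (February 16, 2014), C (May 12, 2014), E (June 13, 2014), G (November 21, 2014), B (February 26, 2015), F (January 30, 2016).
The subordination applies — A was senior to C — so A and C swap.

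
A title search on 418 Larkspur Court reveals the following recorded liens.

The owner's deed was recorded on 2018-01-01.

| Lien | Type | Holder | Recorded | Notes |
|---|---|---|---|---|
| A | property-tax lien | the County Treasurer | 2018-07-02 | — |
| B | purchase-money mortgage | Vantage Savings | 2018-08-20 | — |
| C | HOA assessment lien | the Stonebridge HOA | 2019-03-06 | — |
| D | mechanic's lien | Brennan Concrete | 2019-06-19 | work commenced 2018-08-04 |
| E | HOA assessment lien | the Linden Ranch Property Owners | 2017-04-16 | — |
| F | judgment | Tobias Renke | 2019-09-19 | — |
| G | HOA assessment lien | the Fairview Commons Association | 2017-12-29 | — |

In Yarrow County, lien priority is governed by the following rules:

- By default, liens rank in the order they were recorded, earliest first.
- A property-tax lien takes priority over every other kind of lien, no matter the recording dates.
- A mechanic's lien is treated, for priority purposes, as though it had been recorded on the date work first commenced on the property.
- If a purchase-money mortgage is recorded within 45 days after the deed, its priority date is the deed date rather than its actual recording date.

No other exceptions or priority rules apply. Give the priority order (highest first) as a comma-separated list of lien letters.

Adjusting effective dates: B missed the 45-day window (231 days after the deed), so its recording date stands; D's effective date is 2018-08-04, when work began.
A is a property-tax lien and takes priority over every other lien.
Among the remaining liens, by effective date: E (2017-04-16), G (2017-12-29), D (2018-08-04), B (2018-08-20), C (2019-03-06), F (2019-09-19).

A, E, G, D, B, C, F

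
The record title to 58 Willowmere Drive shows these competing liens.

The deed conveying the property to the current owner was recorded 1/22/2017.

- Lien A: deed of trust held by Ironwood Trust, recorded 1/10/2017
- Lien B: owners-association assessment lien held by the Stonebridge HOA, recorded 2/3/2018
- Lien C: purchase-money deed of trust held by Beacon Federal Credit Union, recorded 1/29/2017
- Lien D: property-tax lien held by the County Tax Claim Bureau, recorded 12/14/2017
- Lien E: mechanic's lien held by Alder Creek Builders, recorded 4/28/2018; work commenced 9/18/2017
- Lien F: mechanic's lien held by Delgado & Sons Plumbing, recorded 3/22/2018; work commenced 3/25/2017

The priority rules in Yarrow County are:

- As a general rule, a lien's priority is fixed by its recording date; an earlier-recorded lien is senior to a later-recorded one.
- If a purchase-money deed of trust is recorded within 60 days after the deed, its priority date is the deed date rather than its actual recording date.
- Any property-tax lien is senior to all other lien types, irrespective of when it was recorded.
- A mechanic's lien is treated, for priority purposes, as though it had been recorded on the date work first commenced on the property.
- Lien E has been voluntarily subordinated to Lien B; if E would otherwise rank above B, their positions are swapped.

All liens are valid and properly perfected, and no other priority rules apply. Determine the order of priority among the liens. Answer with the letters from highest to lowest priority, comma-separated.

Effective dates after the stated exceptions: C was recorded within the 60-day window, so its effective date is the deed date 1/22/2017; E relates back to 9/18/2017 (work commenced); F's effective date is 3/25/2017, when work began.
As a property-tax lien, D is senior to every other lien.
The other liens, earliest effective date first: A (1/10/2017), C (1/22/2017), F (3/25/2017), E (9/18/2017), B (2/3/2018).
Because E would otherwise rank above B, the subordination swaps them.

D, A, C, F, B, E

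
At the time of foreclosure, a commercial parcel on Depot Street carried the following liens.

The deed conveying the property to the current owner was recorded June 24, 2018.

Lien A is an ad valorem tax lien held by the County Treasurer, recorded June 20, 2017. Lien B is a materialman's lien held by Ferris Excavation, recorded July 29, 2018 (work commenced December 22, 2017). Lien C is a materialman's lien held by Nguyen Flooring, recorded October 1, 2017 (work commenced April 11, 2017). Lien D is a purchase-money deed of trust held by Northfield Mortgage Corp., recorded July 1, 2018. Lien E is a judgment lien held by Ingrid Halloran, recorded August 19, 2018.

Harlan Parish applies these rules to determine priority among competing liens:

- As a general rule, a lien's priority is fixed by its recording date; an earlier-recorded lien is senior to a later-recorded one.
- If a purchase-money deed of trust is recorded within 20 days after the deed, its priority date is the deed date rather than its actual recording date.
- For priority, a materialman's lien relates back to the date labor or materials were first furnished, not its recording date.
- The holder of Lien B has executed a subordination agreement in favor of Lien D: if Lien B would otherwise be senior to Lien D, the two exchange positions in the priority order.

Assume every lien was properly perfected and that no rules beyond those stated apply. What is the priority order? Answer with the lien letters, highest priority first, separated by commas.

C, A, D, B, E

Adjusting effective dates: B is treated as recorded December 22, 2017, the work-commencement date; C relates back to April 11, 2017 (work commenced); D's effective date is the deed date, June 24, 2018.
By effective date: C (April 11, 2017), A (June 20, 2017), B (December 22, 2017), D (June 24, 2018), E (August 19, 2018).
B is senior to D before the subordination, so the two trade places.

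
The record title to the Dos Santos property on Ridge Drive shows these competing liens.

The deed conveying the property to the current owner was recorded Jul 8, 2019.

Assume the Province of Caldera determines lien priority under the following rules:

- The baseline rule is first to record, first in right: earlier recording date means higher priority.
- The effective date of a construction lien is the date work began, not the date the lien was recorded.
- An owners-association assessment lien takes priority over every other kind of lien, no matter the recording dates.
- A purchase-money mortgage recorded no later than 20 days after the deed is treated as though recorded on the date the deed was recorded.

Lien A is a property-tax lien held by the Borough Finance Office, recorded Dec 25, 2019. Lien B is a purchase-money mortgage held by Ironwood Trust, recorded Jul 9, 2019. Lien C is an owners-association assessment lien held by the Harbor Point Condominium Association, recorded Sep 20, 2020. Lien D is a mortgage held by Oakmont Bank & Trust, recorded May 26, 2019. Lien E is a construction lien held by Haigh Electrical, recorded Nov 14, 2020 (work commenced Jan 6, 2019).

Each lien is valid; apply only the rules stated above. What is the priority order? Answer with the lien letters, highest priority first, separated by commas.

Adjusting effective dates: B's effective date is the deed date, Jul 8, 2019; E relates back to Jan 6, 2019 (work commenced).
C is an owners-association assessment lien and takes priority over every other lien.
Ordering the rest by effective date: E (Jan 6, 2019), D (May 26, 2019), B (Jul 8, 2019), A (Dec 25, 2019).

C, E, D, B, A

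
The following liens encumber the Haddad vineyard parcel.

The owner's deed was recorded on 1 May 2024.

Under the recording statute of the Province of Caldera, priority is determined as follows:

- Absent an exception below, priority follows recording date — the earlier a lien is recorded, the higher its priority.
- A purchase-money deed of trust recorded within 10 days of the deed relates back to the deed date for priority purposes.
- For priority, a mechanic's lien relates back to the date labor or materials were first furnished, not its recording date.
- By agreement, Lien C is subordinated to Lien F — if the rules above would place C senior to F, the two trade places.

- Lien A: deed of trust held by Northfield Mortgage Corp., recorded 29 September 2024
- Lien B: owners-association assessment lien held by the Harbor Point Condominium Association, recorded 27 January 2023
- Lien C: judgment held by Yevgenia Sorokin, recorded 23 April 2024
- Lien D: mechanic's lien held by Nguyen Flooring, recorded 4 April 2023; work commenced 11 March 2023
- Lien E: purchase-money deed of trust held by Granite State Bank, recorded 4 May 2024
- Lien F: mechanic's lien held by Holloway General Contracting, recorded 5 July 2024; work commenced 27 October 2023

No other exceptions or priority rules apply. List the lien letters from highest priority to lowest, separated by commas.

Adjusting effective dates: D is treated as recorded 11 March 2023, the work-commencement date; E relates back to the deed date 1 May 2024; F's effective date is 27 October 2023, when work began.
By effective date: B (27 January 2023), D (11 March 2023), F (27 October 2023), C (23 April 2024), E (1 May 2024), A (29 September 2024).
Since C is not senior to F, the subordination leaves the order unchanged.

B, D, F, C, E, A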